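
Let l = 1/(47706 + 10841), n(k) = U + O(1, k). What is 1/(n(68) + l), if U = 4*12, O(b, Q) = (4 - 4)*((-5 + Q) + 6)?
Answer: 58547/2810257 ≈ 0.020833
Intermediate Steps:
O(b, Q) = 0 (O(b, Q) = 0*(1 + Q) = 0)
U = 48
n(k) = 48 (n(k) = 48 + 0 = 48)
l = 1/58547 ≈ 1.7080e-5
1/(n(68) + l) = 1/(48 + 1/58547) = 1/(2810257/58547) = 58547/2810257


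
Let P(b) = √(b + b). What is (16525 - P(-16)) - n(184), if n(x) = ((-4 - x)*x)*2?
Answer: 85709 - 4*I*√2 ≈ 85709.0 - 5.6569*I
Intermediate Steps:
P(b) = √2*√b (P(b) = √(2*b) = √2*√b)
n(x) = 2*x*(-4 - x) (n(x) = (x*(-4 - x))*2 = 2*x*(-4 - x))
(16525 - P(-16)) - n(184) = (16525 - √2*√(-16)) - (-2)*184*(4 + 184) = (16525 - √2*4*I) - (-2)*184*188 = (16525 - 4*I*√2) - 1*(-69184) = (16525 - 4*I*√2) + 69184 = 85709 - 4*I*√2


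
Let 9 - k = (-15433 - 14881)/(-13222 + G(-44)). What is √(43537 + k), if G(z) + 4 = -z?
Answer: √11192864631/507 ≈ 208.67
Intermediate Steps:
G(z) = -4 - z
k = 44162/6591 (k = 9 - (-15433 - 14881)/(-13222 + (-4 - 1*(-44))) = 9 - (-30314)/(-13222 + (-4 + 44)) = 9 - (-30314)/(-13222 + 40) = 9 - (-30314)/(-13182) = 9 - (-30314)*(-1)/13182 = 9 - 1*15157/6591 = 9 - 15157/6591 = 44162/6591 ≈ 6.7003)
√(43537 + k) = √(43537 + 44162/6591) = √(286996529/6591) = √11192864631/507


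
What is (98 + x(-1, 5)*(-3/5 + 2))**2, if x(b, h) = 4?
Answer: 268324/25 ≈ 10733.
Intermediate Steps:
(98 + x(-1, 5)*(-3/5 + 2))**2 = (98 + 4*(-3/5 + 2))**2 = (98 + 4*(7/5))**2 = (98 + 28/5)**2 = (518/5)**2 = 268324/25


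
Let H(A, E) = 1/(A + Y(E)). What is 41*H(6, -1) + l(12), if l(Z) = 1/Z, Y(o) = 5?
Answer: 503/132 ≈ 3.8106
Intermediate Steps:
l(Z) = 1/Z
H(A, E) = 1/(5 + A) (H(A, E) = 1/(A + 5) = 1/(5 + A))
41*H(6, -1) + l(12) = 41/(5 + 6) + 1/12 = 41/11 + 1/12 = 503/132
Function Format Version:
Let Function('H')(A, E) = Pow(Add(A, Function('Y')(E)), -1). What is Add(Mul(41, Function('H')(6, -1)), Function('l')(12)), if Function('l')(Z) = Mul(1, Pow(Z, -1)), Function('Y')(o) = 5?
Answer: Rational(503, 132) ≈ 3.8106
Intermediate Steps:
Function('l')(Z) = Pow(Z, -1)
Function('H')(A, E) = Pow(Add(5, A), -1) (Function('H')(A, E) = Pow(Add(A, 5), -1) = Pow(Add(5, A), -1))
Add(Mul(41, Function('H')(6, -1)), Function('l')(12)) = Add(Mul(41, Pow(Add(5, 6), -1)), Pow(12, -1)) = Add(Mul(41, Pow(11, -1)), Rational(1, 12)) = Add(Mul(41, Rational(1, 11)), Rational(1, 12)) = Add(Rational(41, 11), Rational(1, 12)) = Rational(503, 132)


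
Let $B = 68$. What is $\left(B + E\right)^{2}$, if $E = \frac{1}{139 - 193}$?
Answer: $\frac{13476241}{2916} \approx 4621.5$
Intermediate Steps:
$E = - \frac{1}{54}$ ($E = \frac{1}{-54} = - \frac{1}{54} \approx -0.018519$)
$\left(B + E\right)^{2} = \left(68 - \frac{1}{54}\right)^{2} = \left(\frac{3671}{54}\right)^{2} = \frac{13476241}{2916}$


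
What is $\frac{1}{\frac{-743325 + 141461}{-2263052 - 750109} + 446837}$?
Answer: $\frac{131007}{58538801027} \approx 2.2379 \cdot 10^{-6}$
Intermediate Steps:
$\frac{1}{\frac{-743325 + 141461}{-2263052 - 750109} + 446837} = \frac{1}{- \frac{601864}{-3013161} + 446837} = \frac{1}{\left(-601864\right) \left(- \frac{1}{3013161}\right) + 446837} = \frac{1}{\frac{26168}{131007} + 446837} = \frac{1}{\frac{58538801027}{131007}} = \frac{131007}{58538801027}$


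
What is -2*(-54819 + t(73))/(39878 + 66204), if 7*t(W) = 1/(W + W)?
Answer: 56025017/54207902 ≈ 1.0335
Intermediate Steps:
t(W) = 1/(14*W) (t(W) = 1/(7*(W + W)) = 1/(7*((2*W))) = (1/(2*W))/7 = 1/(14*W))
-2*(-54819 + t(73))/(39878 + 66204) = -2*(-54819 + (1/14)/73)/(39878 + 66204) = -2*(-54819 + (1/14)*(1/73))/106082 = -2*(-54819 + 1/1022)/106082 = -(-56025017)/(511*106082) = -2*(-56025017/108415804) = 56025017/54207902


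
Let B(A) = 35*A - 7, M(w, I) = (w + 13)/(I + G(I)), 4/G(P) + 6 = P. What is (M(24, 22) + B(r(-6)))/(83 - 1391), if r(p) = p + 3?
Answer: 2455/29103 ≈ 0.084356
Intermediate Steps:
r(p) = 3 + p
G(P) = 4/(-6 + P)
M(w, I) = (13 + w)/(I + 4/(-6 + I)) (M(w, I) = (w + 13)/(I + 4/(-6 + I)) = (13 + w)/(I + 4/(-6 + I)))
B(A) = -7 + 35*A
(M(24, 22) + B(r(-6)))/(83 - 1391) = ((-6 + 22)*(13 + 24)/(4 + 22*(-6 + 22)) + (-7 + 35*(3 - 6)))/(83 - 1391) = (16*37/(4 + 22*16) + (-7 + 35*(-3)))/(-1308) = (16*37/(4 + 352) + (-7 - 105))*(-1/1308) = (16*37/356 - 112)*(-1/1308) = ((1/356)*16*37 - 112)*(-1/1308) = (148/89 - 112)*(-1/1308) = -9820/89*(-1/1308) = 2455/29103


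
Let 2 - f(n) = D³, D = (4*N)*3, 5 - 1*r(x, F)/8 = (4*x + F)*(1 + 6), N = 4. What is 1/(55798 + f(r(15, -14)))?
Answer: -1/54792 ≈ -1.8251e-5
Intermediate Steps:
r(x, F) = 40 - 224*x - 56*F (r(x, F) = 40 - 8*(4*x + F)*(1 + 6) = 40 - 8*(F + 4*x)*7 = 40 - 8*(7*F + 28*x) = 40 + (-224*x - 56*F) = 40 - 224*x - 56*F)
D = 48 (D = (4*4)*3 = 16*3 = 48)
f(n) = -110590 (f(n) = 2 - 1*48³ = 2 - 1*110592 = 2 - 110592 = -110590)
1/(55798 + f(r(15, -14))) = 1/(55798 - 110590) = 1/(-54792) = -1/54792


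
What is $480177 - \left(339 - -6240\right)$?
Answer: $473598$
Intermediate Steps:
$480177 - \left(339 - -6240\right) = 480177 - \left(339 + 6240\right) = 480177 - 6579 = 473598$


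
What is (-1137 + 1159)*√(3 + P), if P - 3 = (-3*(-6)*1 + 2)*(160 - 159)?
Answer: 22*√26 ≈ 112.18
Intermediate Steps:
P = 23 (P = 3 + (-3*(-6)*1 + 2)*(160 - 159) = 3 + (18*1 + 2)*1 = 3 + (18 + 2)*1 = 3 + 20*1 = 3 + 20 = 23)
(-1137 + 1159)*√(3 + P) = (-1137 + 1159)*√(3 + 23) = 22*√26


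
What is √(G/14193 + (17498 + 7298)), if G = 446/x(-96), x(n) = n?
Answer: √79918994308251/56772 ≈ 157.47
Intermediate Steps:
G = -223/48 (G = 446/(-96) = 446*(-1/96) = -223/48 ≈ -4.6458)
√(G/14193 + (17498 + 7298)) = √(-223/48/14193 + (17498 + 7298)) = √(-223/48*1/14193 + 24796) = √(-223/681264 + 24796) = √(16892621921/681264) = √79918994308251/56772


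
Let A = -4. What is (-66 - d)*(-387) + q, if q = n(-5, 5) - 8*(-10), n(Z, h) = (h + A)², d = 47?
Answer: 43812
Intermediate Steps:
n(Z, h) = (-4 + h)² (n(Z, h) = (h - 4)² = (-4 + h)²)
q = 81 (q = (-4 + 5)² - 8*(-10) = 1² + 80 = 1 + 80 = 81)
(-66 - d)*(-387) + q = (-66 - 1*47)*(-387) + 81 = (-66 - 47)*(-387) + 81 = -113*(-387) + 81 = 43731 + 81 = 43812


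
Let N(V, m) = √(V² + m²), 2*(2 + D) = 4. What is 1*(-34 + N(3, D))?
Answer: -31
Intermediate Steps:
D = 0 (D = -2 + (½)*4 = -2 + 2 = 0)
1*(-34 + N(3, D)) = 1*(-34 + √(3² + 0²)) = 1*(-34 + √(9 + 0)) = 1*(-34 + √9) = 1*(-34 + 3) = 1*(-31) = -31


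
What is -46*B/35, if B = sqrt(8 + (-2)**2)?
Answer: -92*sqrt(3)/35 ≈ -4.5528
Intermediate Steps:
B = 2*sqrt(3) (B = sqrt(8 + 4) = sqrt(12) = 2*sqrt(3) ≈ 3.4641)
-46*B/35 = -92*sqrt(3)/35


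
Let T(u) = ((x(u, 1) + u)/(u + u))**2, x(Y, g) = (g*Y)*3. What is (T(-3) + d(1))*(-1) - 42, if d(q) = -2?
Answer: -44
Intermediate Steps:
x(Y, g) = 3*Y*g (x(Y, g) = (Y*g)*3 = 3*Y*g)
T(u) = 4 (T(u) = ((3*u*1 + u)/(u + u))**2 = ((3*u + u)/((2*u)))**2 = ((4*u)*(1/(2*u)))**2 = 2**2 = 4)
(T(-3) + d(1))*(-1) - 42 = (4 - 2)*(-1) - 42 = 2*(-1) - 42 = -2 - 42 = -44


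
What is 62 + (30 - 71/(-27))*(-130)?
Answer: -112856/27 ≈ -4179.9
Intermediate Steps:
62 + (30 - 71/(-27))*(-130) = 62 + (30 - 71*(-1/27))*(-130) = 62 + (30 + 71/27)*(-130) = 62 + (881/27)*(-130) = 62 - 114530/27 = -112856/27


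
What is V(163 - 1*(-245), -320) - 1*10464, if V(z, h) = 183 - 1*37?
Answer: -10318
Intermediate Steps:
V(z, h) = 146 (V(z, h) = 183 - 37 = 146)
V(163 - 1*(-245), -320) - 1*10464 = 146 - 1*10464 = 146 - 10464 = -10318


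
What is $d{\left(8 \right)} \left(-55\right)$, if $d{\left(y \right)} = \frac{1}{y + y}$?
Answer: $- \frac{55}{16} \approx -3.4375$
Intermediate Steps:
$d{\left(y \right)} = \frac{1}{2 y}$
$d{\left(8 \right)} \left(-55\right) = \frac{1}{2 \cdot 8} \left(-55\right) = \frac{1}{2} \cdot \frac{1}{8} \left(-55\right) = \frac{1}{16} \left(-55\right) = - \frac{55}{16}$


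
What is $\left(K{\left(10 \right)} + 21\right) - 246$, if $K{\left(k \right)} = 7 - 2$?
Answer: $-220$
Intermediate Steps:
$K{\left(k \right)} = 5$ ($K{\left(k \right)} = 7 - 2 = 5$)
$\left(K{\left(10 \right)} + 21\right) - 246 = \left(5 + 21\right) - 246 = 26 - 246 = -220$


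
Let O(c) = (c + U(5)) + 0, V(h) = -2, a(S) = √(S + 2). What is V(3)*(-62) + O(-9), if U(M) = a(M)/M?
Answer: 115 + √7/5 ≈ 115.53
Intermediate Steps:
a(S) = √(2 + S)
U(M) = √(2 + M)/M
O(c) = c + √7/5 (O(c) = (c + √(2 + 5)/5) + 0 = (c + √7/5) + 0 = c + √7/5)
V(3)*(-62) + O(-9) = -2*(-62) + (-9 + √7/5) = 124 + (-9 + √7/5) = 115 + √7/5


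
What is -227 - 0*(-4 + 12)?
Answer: -227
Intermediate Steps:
-227 - 0*(-4 + 12) = -227 - 0*8 = -227 - 1*0 = -227 + 0 = -227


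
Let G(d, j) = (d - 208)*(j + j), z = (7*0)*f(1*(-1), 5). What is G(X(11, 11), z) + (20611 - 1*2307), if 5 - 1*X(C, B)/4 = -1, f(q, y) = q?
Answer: 18304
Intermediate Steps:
z = 0 (z = (7*0)*(1*(-1)) = 0*(-1) = 0)
X(C, B) = 24 (X(C, B) = 20 - 4*(-1) = 20 + 4 = 24)
G(d, j) = 2*j*(-208 + d) (G(d, j) = (-208 + d)*(2*j) = 2*j*(-208 + d))
G(X(11, 11), z) + (20611 - 1*2307) = 2*0*(-208 + 24) + (20611 - 1*2307) = 2*0*(-184) + (20611 - 2307) = 0 + 18304 = 18304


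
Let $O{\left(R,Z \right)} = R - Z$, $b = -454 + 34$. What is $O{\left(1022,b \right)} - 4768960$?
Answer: $-4767518$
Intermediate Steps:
$b = -420$
$O{\left(1022,b \right)} - 4768960 = \left(1022 - -420\right) - 4768960 = \left(1022 + 420\right) - 4768960 = 1442 - 4768960 = -4767518$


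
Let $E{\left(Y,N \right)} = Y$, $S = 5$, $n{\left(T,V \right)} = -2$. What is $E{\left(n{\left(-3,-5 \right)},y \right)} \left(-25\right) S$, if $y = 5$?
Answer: $250$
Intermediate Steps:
$E{\left(n{\left(-3,-5 \right)},y \right)} \left(-25\right) S = \left(-2\right) \left(-25\right) 5 = 50 \cdot 5 = 250$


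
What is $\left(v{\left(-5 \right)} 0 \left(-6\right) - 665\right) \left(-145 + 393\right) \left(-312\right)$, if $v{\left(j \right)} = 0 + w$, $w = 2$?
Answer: $51455040$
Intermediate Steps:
$v{\left(j \right)} = 2$ ($v{\left(j \right)} = 0 + 2 = 2$)
$\left(v{\left(-5 \right)} 0 \left(-6\right) - 665\right) \left(-145 + 393\right) \left(-312\right) = \left(2 \cdot 0 \left(-6\right) - 665\right) \left(-145 + 393\right) \left(-312\right) = \left(0 \left(-6\right) - 665\right) 248 \left(-312\right) = \left(0 - 665\right) 248 \left(-312\right) = \left(-665\right) 248 \left(-312\right) = \left(-164920\right) \left(-312\right) = 51455040$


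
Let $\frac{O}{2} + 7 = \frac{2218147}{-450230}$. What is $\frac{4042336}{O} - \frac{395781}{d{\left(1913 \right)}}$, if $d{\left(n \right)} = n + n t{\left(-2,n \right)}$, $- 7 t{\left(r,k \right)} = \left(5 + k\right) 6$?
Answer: $- \frac{2860151607125374543}{16877463066663} \approx -1.6947 \cdot 10^{5}$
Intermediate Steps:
$t{\left(r,k \right)} = - \frac{30}{7} - \frac{6 k}{7}$ ($t{\left(r,k \right)} = - \frac{\left(5 + k\right) 6}{7} = - \frac{30 + 6 k}{7} = - \frac{30}{7} - \frac{6 k}{7}$)
$d{\left(n \right)} = n + n \left(- \frac{30}{7} - \frac{6 n}{7}\right)$
$O = - \frac{5369757}{225115}$ ($O = -14 + 2 \frac{2218147}{-450230} = -14 + 2 \cdot 2218147 \left(- \frac{1}{450230}\right) = -14 + 2 \left(- \frac{2218147}{450230}\right) = -14 - \frac{2218147}{225115} = - \frac{5369757}{225115} \approx -23.853$)
$\frac{4042336}{O} - \frac{395781}{d{\left(1913 \right)}} = \frac{4042336}{- \frac{5369757}{225115}} - \frac{395781}{\left(- \frac{1}{7}\right) 1913 \left(23 + 6 \cdot 1913\right)} = 4042336 \left(- \frac{225115}{5369757}\right) - \frac{395781}{\left(- \frac{1}{7}\right) 1913 \left(23 + 11478\right)} = - \frac{909990468640}{5369757} - \frac{395781}{\left(- \frac{1}{7}\right) 1913 \cdot 11501} = - \frac{909990468640}{5369757} - \frac{395781}{-3143059} = - \frac{909990468640}{5369757} - - \frac{395781}{3143059} = - \frac{909990468640}{5369757} + \frac{395781}{3143059} = - \frac{2860151607125374543}{16877463066663}$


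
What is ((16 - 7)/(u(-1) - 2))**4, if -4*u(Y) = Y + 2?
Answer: 256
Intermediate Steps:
u(Y) = -1/2 - Y/4 (u(Y) = -(Y + 2)/4 = -(2 + Y)/4 = -1/2 - Y/4)
((16 - 7)/(u(-1) - 2))**4 = ((16 - 7)/((-1/2 - 1/4*(-1)) - 2))**4 = (9/((-1/2 + 1/4) - 2))**4 = (9/(-1/4 - 2))**4 = (9/(-9/4))**4 = (9*(-4/9))**4 = (-4)**4 = 256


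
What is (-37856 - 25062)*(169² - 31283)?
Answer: 171262796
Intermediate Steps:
(-37856 - 25062)*(169² - 31283) = -62918*(28561 - 31283) = -62918*(-2722) = 171262796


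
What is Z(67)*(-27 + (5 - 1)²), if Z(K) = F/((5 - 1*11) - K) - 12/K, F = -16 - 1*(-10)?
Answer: 5214/4891 ≈ 1.0660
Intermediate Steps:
F = -6 (F = -16 + 10 = -6)
Z(K) = -12/K - 6/(-6 - K) (Z(K) = -6/((5 - 1*11) - K) - 12/K = -6/((5 - 11) - K) - 12/K = -6/(-6 - K) - 12/K = -12/K - 6/(-6 - K))
Z(67)*(-27 + (5 - 1)²) = (6*(-12 - 1*67)/(67*(6 + 67)))*(-27 + (5 - 1)²) = (6*(1/67)*(-12 - 67)/73)*(-27 + 4²) = (6*(1/67)*(1/73)*(-79))*(-27 + 16) = -474/4891*(-11) = 5214/4891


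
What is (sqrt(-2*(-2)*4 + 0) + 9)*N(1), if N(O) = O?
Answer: 13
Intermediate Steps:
(sqrt(-2*(-2)*4 + 0) + 9)*N(1) = (sqrt(-2*(-2)*4 + 0) + 9)*1 = (sqrt(4*4 + 0) + 9)*1 = (sqrt(16 + 0) + 9)*1 = (sqrt(16) + 9)*1 = (4 + 9)*1 = 13*1 = 13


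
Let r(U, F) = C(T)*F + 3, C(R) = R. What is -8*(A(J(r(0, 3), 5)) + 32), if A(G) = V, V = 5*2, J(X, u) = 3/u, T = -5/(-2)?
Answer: -336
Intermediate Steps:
T = 5/2 (T = -5*(-1/2) = 5/2 ≈ 2.5000)
r(U, F) = 3 + 5*F/2 (r(U, F) = 5*F/2 + 3 = 3 + 5*F/2)
V = 10
A(G) = 10
-8*(A(J(r(0, 3), 5)) + 32) = -8*(10 + 32) = -8*42 = -336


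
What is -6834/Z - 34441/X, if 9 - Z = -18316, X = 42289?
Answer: -920134351/774945925 ≈ -1.1874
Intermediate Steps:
Z = 18325 (Z = 9 - 1*(-18316) = 9 + 18316 = 18325)
-6834/Z - 34441/X = -6834/18325 - 34441/42289 = -920134351/774945925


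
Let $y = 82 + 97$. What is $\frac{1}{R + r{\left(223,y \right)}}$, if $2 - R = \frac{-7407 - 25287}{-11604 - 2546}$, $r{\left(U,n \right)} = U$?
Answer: $\frac{7075}{1575528} \approx 0.0044906$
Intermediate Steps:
$y = 179$
$R = - \frac{2197}{7075}$ ($R = 2 - \frac{-7407 - 25287}{-11604 - 2546} = 2 - - \frac{32694}{-14150} = 2 - \left(-32694\right) \left(- \frac{1}{14150}\right) = 2 - \frac{16347}{7075} = - \frac{2197}{7075} \approx -0.31053$)
$\frac{1}{R + r{\left(223,y \right)}} = \frac{1}{- \frac{2197}{7075} + 223} = \frac{1}{\frac{1575528}{7075}} = \frac{7075}{1575528}$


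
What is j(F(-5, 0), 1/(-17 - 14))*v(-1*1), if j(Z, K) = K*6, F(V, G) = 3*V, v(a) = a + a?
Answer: 12/31 ≈ 0.38710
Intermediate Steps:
v(a) = 2*a
j(Z, K) = 6*K
j(F(-5, 0), 1/(-17 - 14))*v(-1*1) = (6/(-17 - 14))*(2*(-1*1)) = (6/(-31))*(2*(-1)) = (6*(-1/31))*(-2) = -6/31*(-2) = 12/31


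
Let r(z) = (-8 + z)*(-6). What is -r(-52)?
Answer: -360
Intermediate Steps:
r(z) = 48 - 6*z
-r(-52) = -(48 - 6*(-52)) = -(48 + 312) = -1*360 = -360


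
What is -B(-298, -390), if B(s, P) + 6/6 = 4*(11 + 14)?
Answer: -99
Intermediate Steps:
B(s, P) = 99 (B(s, P) = -1 + 4*(11 + 14) = -1 + 4*25 = -1 + 100 = 99)
-B(-298, -390) = -1*99 = -99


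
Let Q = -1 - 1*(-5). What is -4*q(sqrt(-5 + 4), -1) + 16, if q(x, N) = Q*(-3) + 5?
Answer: 44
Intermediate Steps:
Q = 4 (Q = -1 + 5 = 4)
q(x, N) = -7 (q(x, N) = 4*(-3) + 5 = -12 + 5 = -7)
-4*q(sqrt(-5 + 4), -1) + 16 = -4*(-7) + 16 = 28 + 16 = 44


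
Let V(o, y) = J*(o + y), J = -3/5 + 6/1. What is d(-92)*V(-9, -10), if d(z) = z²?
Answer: -4342032/5 ≈ -8.6841e+5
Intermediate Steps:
J = 27/5 (J = -3*⅕ + 6*1 = -⅗ + 6 = 27/5 ≈ 5.4000)
V(o, y) = 27*o/5 + 27*y/5 (V(o, y) = 27*(o + y)/5 = 27*o/5 + 27*y/5)
d(-92)*V(-9, -10) = (-92)²*((27/5)*(-9) + (27/5)*(-10)) = 8464*(-243/5 - 54) = 8464*(-513/5) = -4342032/5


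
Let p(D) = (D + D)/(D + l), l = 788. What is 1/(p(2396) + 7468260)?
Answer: 398/2972368079 ≈ 1.3390e-7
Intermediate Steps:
p(D) = 2*D/(788 + D) (p(D) = (D + D)/(D + 788) = (2*D)/(788 + D) = 2*D/(788 + D))
1/(p(2396) + 7468260) = 1/(2*2396/(788 + 2396) + 7468260) = 1/(2*2396/3184 + 7468260) = 1/(2*2396*(1/3184) + 7468260) = 1/(599/398 + 7468260) = 1/(2972368079/398) = 398/2972368079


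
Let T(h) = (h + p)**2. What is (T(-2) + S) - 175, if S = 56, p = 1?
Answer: -118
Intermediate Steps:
T(h) = (1 + h)**2 (T(h) = (h + 1)**2 = (1 + h)**2)
(T(-2) + S) - 175 = ((1 - 2)**2 + 56) - 175 = ((-1)**2 + 56) - 175 = (1 + 56) - 175 = 57 - 175 = -118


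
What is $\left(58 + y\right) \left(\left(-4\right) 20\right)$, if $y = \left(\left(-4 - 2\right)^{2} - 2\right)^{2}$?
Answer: $-97120$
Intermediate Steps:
$y = 1156$ ($y = \left(\left(-6\right)^{2} - 2\right)^{2} = \left(36 - 2\right)^{2} = 34^{2} = 1156$)
$\left(58 + y\right) \left(\left(-4\right) 20\right) = \left(58 + 1156\right) \left(\left(-4\right) 20\right) = 1214 \left(-80\right) = -97120$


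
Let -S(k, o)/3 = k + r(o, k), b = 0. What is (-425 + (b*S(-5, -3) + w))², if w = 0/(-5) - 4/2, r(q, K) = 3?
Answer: 182329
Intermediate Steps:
w = -2 (w = 0*(-⅕) - 4*½ = 0 - 2 = -2)
S(k, o) = -9 - 3*k (S(k, o) = -3*(k + 3) = -3*(3 + k) = -9 - 3*k)
(-425 + (b*S(-5, -3) + w))² = (-425 + (0*(-9 - 3*(-5)) - 2))² = (-425 + (0*(-9 + 15) - 2))² = (-425 + (0*6 - 2))² = (-425 + (0 - 2))² = (-425 - 2)² = (-427)² = 182329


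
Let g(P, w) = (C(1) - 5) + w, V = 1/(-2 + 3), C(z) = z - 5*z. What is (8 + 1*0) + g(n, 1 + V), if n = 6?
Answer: 1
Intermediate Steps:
C(z) = -4*z
V = 1 (V = 1/1 = 1)
g(P, w) = -9 + w (g(P, w) = (-4*1 - 5) + w = (-4 - 5) + w = -9 + w)
(8 + 1*0) + g(n, 1 + V) = (8 + 1*0) + (-9 + (1 + 1)) = (8 + 0) + (-9 + 2) = 8 - 7 = 1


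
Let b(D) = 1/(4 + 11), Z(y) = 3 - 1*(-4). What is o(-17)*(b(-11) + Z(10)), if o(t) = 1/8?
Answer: 53/60 ≈ 0.88333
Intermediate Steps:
Z(y) = 7 (Z(y) = 3 + 4 = 7)
o(t) = 1/8
b(D) = 1/15
o(-17)*(b(-11) + Z(10)) = (1/15 + 7)/8 = (1/8)*(106/15) = 53/60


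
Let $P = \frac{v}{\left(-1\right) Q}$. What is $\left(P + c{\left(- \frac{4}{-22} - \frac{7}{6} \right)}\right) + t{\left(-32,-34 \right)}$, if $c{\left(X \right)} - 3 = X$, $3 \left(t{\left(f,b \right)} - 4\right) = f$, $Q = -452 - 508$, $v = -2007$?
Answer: $- \frac{71197}{10560} \approx -6.7421$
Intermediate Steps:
$Q = -960$ ($Q = -452 - 508 = -960$)
$t{\left(f,b \right)} = 4 + \frac{f}{3}$
$c{\left(X \right)} = 3 + X$
$P = - \frac{669}{320}$ ($P = - \frac{2007}{\left(-1\right) \left(-960\right)} = - \frac{2007}{960} = \left(-2007\right) \frac{1}{960} = - \frac{669}{320} \approx -2.0906$)
$\left(P + c{\left(- \frac{4}{-22} - \frac{7}{6} \right)}\right) + t{\left(-32,-34 \right)} = \left(- \frac{669}{320} + \left(3 - \left(- \frac{2}{11} + \frac{7}{6}\right)\right)\right) + \left(4 + \frac{1}{3} \left(-32\right)\right) = \left(- \frac{669}{320} + \left(3 - \frac{65}{66}\right)\right) + \left(4 - \frac{32}{3}\right) = \left(- \frac{669}{320} + \left(3 + \left(\frac{2}{11} - \frac{7}{6}\right)\right)\right) - \frac{20}{3} = \left(- \frac{669}{320} + \left(3 - \frac{65}{66}\right)\right) - \frac{20}{3} = \left(- \frac{669}{320} + \frac{133}{66}\right) - \frac{20}{3} = - \frac{797}{10560} - \frac{20}{3} = - \frac{71197}{10560}$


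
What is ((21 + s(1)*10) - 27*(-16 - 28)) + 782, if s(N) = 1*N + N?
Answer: 2011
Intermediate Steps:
s(N) = 2*N (s(N) = N + N = 2*N)
((21 + s(1)*10) - 27*(-16 - 28)) + 782 = ((21 + (2*1)*10) - 27*(-16 - 28)) + 782 = ((21 + 2*10) - 27*(-44)) + 782 = ((21 + 20) + 1188) + 782 = (41 + 1188) + 782 = 1229 + 782 = 2011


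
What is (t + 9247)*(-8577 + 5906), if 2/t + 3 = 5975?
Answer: -73750431353/2986 ≈ -2.4699e+7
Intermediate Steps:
t = 1/2986 (t = 2/(-3 + 5975) = 2/5972 = 2*(1/5972) = 1/2986 ≈ 0.00033490)
(t + 9247)*(-8577 + 5906) = (1/2986 + 9247)*(-8577 + 5906) = (27611543/2986)*(-2671) = -73750431353/2986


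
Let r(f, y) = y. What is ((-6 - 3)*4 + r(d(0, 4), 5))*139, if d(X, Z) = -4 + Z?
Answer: -4309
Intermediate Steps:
((-6 - 3)*4 + r(d(0, 4), 5))*139 = ((-6 - 3)*4 + 5)*139 = (-9*4 + 5)*139 = (-36 + 5)*139 = -31*139 = -4309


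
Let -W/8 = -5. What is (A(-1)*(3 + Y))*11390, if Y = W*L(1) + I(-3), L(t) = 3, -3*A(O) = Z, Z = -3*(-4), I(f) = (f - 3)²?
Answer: -7244040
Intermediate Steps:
I(f) = (-3 + f)²
Z = 12
A(O) = -4 (A(O) = -⅓*12 = -4)
W = 40 (W = -8*(-5) = 40)
Y = 156 (Y = 40*3 + (-3 - 3)² = 120 + (-6)² = 120 + 36 = 156)
(A(-1)*(3 + Y))*11390 = -4*(3 + 156)*11390 = -4*159*11390 = -636*11390 = -7244040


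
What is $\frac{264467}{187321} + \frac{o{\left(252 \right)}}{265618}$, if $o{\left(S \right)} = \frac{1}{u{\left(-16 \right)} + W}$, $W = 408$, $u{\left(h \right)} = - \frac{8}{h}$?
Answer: $\frac{1510314715388}{1069750331627} \approx 1.4118$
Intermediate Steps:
$o{\left(S \right)} = \frac{2}{817}$ ($o{\left(S \right)} = \frac{1}{- \frac{8}{-16} + 408} = \frac{1}{\left(-8\right) \left(- \frac{1}{16}\right) + 408} = \frac{1}{\frac{1}{2} + 408} = \frac{1}{\frac{817}{2}} = \frac{2}{817}$)
$\frac{264467}{187321} + \frac{o{\left(252 \right)}}{265618} = \frac{264467}{187321} + \frac{2}{817 \cdot 265618} = 264467 \cdot \frac{1}{187321} + \frac{2}{817} \cdot \frac{1}{265618} = \frac{264467}{187321} + \frac{1}{108504953} = \frac{1510314715388}{1069750331627}$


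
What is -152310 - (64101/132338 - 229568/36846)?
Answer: -371327362217671/2438062974 ≈ -1.5230e+5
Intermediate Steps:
-152310 - (64101/132338 - 229568/36846) = -152310 - (64101*(1/132338) - 229568*1/36846) = -152310 - (64101/132338 - 114784/18423) = -152310 - 1*(-14009352269/2438062974) = -152310 + 14009352269/2438062974 = -371327362217671/2438062974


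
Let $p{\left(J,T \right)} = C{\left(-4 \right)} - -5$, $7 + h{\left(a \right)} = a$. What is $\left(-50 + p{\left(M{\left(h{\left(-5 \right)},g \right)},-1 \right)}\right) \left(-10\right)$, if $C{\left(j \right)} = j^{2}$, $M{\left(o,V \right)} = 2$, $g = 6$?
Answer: $290$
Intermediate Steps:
$h{\left(a \right)} = -7 + a$
$p{\left(J,T \right)} = 21$ ($p{\left(J,T \right)} = \left(-4\right)^{2} - -5 = 16 + 5 = 21$)
$\left(-50 + p{\left(M{\left(h{\left(-5 \right)},g \right)},-1 \right)}\right) \left(-10\right) = \left(-50 + 21\right) \left(-10\right) = \left(-29\right) \left(-10\right) = 290$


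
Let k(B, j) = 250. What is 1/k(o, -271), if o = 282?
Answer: 1/250 ≈ 0.0040000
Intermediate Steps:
1/k(o, -271) = 1/250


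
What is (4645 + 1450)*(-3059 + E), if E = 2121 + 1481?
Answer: 3309585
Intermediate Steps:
E = 3602
(4645 + 1450)*(-3059 + E) = (4645 + 1450)*(-3059 + 3602) = 6095*543 = 3309585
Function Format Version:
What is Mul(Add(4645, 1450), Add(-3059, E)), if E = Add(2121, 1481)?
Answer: 3309585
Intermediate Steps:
E = 3602
Mul(Add(4645, 1450), Add(-3059, E)) = Mul(Add(4645, 1450), Add(-3059, 3602)) = Mul(6095, 543) = 3309585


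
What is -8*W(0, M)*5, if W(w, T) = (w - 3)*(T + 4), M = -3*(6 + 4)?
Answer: -3120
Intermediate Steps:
M = -30 (M = -3*10 = -30)
W(w, T) = (-3 + w)*(4 + T)
-8*W(0, M)*5 = -8*(-12 - 3*(-30) + 4*0 - 30*0)*5 = -8*(-12 + 90 + 0 + 0)*5 = -8*78*5 = -624*5 = -3120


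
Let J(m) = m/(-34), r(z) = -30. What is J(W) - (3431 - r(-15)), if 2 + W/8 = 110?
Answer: -59269/17 ≈ -3486.4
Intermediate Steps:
W = 864 (W = -16 + 8*110 = -16 + 880 = 864)
J(m) = -m/34 (J(m) = m*(-1/34) = -m/34)
J(W) - (3431 - r(-15)) = -1/34*864 - (3431 - 1*(-30)) = -432/17 - (3431 + 30) = -432/17 - 1*3461 = -432/17 - 3461 = -59269/17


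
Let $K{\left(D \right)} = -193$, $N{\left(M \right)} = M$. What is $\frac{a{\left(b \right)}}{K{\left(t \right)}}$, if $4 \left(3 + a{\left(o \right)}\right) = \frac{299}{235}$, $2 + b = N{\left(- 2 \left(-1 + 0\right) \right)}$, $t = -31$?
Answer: $\frac{2521}{181420} \approx 0.013896$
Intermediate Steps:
$b = 0$ ($b = -2 - 2 \left(-1 + 0\right) = -2 - -2 = -2 + 2 = 0$)
$a{\left(o \right)} = - \frac{2521}{940}$ ($a{\left(o \right)} = -3 + \frac{299 \cdot \frac{1}{235}}{4} = -3 + \frac{1}{4} \cdot \frac{299}{235} = -3 + \frac{299}{940} = - \frac{2521}{940}$)
$\frac{a{\left(b \right)}}{K{\left(t \right)}} = - \frac{2521}{940 \left(-193\right)} = \left(- \frac{2521}{940}\right) \left(- \frac{1}{193}\right) = \frac{2521}{181420}$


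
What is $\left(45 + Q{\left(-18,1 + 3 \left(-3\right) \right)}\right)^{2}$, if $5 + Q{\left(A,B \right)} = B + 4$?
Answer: $1296$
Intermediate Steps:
$Q{\left(A,B \right)} = -1 + B$ ($Q{\left(A,B \right)} = -5 + \left(B + 4\right) = -5 + \left(4 + B\right) = -1 + B$)
$\left(45 + Q{\left(-18,1 + 3 \left(-3\right) \right)}\right)^{2} = \left(45 + \left(-1 + \left(1 + 3 \left(-3\right)\right)\right)\right)^{2} = \left(45 + \left(-1 + \left(1 - 9\right)\right)\right)^{2} = \left(45 - 9\right)^{2} = 36^{2} = 1296$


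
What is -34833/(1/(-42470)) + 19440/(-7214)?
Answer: 5336042528850/3607 ≈ 1.4794e+9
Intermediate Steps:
-34833/(1/(-42470)) + 19440/(-7214) = -34833/(-1/42470) + 19440*(-1/7214) = -34833*(-42470) - 9720/3607 = 1479357510 - 9720/3607 = 5336042528850/3607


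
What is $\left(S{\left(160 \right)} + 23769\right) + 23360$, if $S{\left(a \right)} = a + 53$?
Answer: $47342$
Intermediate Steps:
$S{\left(a \right)} = 53 + a$
$\left(S{\left(160 \right)} + 23769\right) + 23360 = \left(\left(53 + 160\right) + 23769\right) + 23360 = \left(213 + 23769\right) + 23360 = 23982 + 23360 = 47342$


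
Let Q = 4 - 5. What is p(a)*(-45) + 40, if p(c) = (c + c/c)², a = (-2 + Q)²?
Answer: -4460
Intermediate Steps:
Q = -1
a = 9 (a = (-2 - 1)² = (-3)² = 9)
p(c) = (1 + c)² (p(c) = (c + 1)² = (1 + c)²)
p(a)*(-45) + 40 = (1 + 9)²*(-45) + 40 = 10²*(-45) + 40 = 100*(-45) + 40 = -4500 + 40 = -4460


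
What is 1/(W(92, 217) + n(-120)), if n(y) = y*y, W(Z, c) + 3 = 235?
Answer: 1/14632 ≈ 6.8343e-5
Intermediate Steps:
W(Z, c) = 232 (W(Z, c) = -3 + 235 = 232)
n(y) = y²
1/(W(92, 217) + n(-120)) = 1/(232 + (-120)²) = 1/(232 + 14400) = 1/14632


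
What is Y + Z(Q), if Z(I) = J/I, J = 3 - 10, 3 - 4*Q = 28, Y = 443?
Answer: 11103/25 ≈ 444.12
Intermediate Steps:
Q = -25/4 (Q = ¾ - ¼*28 = ¾ - 7 = -25/4 ≈ -6.2500)
J = -7
Z(I) = -7/I
Y + Z(Q) = 443 - 7/(-25/4) = 443 - 7*(-4/25) = 443 + 28/25 = 11103/25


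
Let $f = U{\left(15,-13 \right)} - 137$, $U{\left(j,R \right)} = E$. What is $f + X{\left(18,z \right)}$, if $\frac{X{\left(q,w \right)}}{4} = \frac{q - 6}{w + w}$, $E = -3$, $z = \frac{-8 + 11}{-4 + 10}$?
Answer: $-92$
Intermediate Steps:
$z = \frac{1}{2}$ ($z = \frac{3}{6} = 3 \cdot \frac{1}{6} = \frac{1}{2} \approx 0.5$)
$U{\left(j,R \right)} = -3$
$f = -140$ ($f = -3 - 137 = -140$)
$X{\left(q,w \right)} = \frac{2 \left(-6 + q\right)}{w}$ ($X{\left(q,w \right)} = 4 \frac{q - 6}{w + w} = 4 \frac{-6 + q}{2 w} = \frac{2 \left(-6 + q\right)}{w}$)
$f + X{\left(18,z \right)} = -140 + 2 \frac{1}{\frac{1}{2}} \left(-6 + 18\right) = -140 + 2 \cdot 2 \cdot 12 = -140 + 48 = -92$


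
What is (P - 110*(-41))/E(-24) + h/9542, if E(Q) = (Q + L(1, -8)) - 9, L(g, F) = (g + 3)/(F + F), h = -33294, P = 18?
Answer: -88626403/634543 ≈ -139.67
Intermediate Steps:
L(g, F) = (3 + g)/(2*F) (L(g, F) = (3 + g)/((2*F)) = (3 + g)*(1/(2*F)) = (3 + g)/(2*F))
E(Q) = -37/4 + Q (E(Q) = (Q + (1/2)*(3 + 1)/(-8)) - 9 = (Q + (1/2)*(-1/8)*4) - 9 = (Q - 1/4) - 9 = (-1/4 + Q) - 9 = -37/4 + Q)
(P - 110*(-41))/E(-24) + h/9542 = (18 - 110*(-41))/(-37/4 - 24) - 33294/9542 = (18 + 4510)/(-133/4) - 33294*1/9542 = 4528*(-4/133) - 16647/4771 = -18112/133 - 16647/4771 = -88626403/634543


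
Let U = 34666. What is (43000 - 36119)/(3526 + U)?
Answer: 983/5456 ≈ 0.18017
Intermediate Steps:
(43000 - 36119)/(3526 + U) = (43000 - 36119)/(3526 + 34666) = 6881/38192 = 6881*(1/38192) = 983/5456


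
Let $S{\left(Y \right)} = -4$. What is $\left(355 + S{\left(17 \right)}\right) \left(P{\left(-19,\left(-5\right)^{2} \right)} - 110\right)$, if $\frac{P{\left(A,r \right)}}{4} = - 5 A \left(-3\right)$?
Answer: $-438750$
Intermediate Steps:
$P{\left(A,r \right)} = 60 A$ ($P{\left(A,r \right)} = 4 - 5 A \left(-3\right) = 4 \cdot 15 A = 60 A$)
$\left(355 + S{\left(17 \right)}\right) \left(P{\left(-19,\left(-5\right)^{2} \right)} - 110\right) = \left(355 - 4\right) \left(60 \left(-19\right) - 110\right) = 351 \left(-1140 - 110\right) = 351 \left(-1250\right) = -438750$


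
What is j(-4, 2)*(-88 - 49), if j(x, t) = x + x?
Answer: 1096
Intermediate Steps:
j(x, t) = 2*x
j(-4, 2)*(-88 - 49) = (2*(-4))*(-88 - 49) = -8*(-137) = 1096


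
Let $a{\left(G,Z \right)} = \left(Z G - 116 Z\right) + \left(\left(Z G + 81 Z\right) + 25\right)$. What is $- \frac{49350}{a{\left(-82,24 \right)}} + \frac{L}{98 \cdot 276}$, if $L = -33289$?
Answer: $\frac{1176662761}{128505048} \approx 9.1566$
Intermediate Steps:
$a{\left(G,Z \right)} = 25 - 35 Z + 2 G Z$ ($a{\left(G,Z \right)} = \left(G Z - 116 Z\right) + \left(\left(G Z + 81 Z\right) + 25\right) = \left(- 116 Z + G Z\right) + \left(\left(81 Z + G Z\right) + 25\right) = \left(- 116 Z + G Z\right) + \left(25 + 81 Z + G Z\right) = 25 - 35 Z + 2 G Z$)
$- \frac{49350}{a{\left(-82,24 \right)}} + \frac{L}{98 \cdot 276} = - \frac{49350}{25 - 840 + 2 \left(-82\right) 24} - \frac{33289}{98 \cdot 276} = - \frac{49350}{25 - 840 - 3936} - \frac{33289}{27048} = - \frac{49350}{-4751} - \frac{33289}{27048} = \left(-49350\right) \left(- \frac{1}{4751}\right) - \frac{33289}{27048} = \frac{49350}{4751} - \frac{33289}{27048} = \frac{1176662761}{128505048}$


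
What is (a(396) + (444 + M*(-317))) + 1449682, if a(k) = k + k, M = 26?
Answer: 1442676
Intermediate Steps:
a(k) = 2*k
(a(396) + (444 + M*(-317))) + 1449682 = (2*396 + (444 + 26*(-317))) + 1449682 = (792 + (444 - 8242)) + 1449682 = (792 - 7798) + 1449682 = -7006 + 1449682 = 1442676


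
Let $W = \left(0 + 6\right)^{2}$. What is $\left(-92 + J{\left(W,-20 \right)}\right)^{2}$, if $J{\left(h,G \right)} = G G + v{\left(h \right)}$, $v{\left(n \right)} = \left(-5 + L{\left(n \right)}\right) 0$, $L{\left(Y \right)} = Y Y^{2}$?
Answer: $94864$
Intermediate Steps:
$L{\left(Y \right)} = Y^{3}$
$v{\left(n \right)} = 0$ ($v{\left(n \right)} = \left(-5 + n^{3}\right) 0 = 0$)
$W = 36$ ($W = 6^{2} = 36$)
$J{\left(h,G \right)} = G^{2}$ ($J{\left(h,G \right)} = G G + 0 = G^{2} + 0 = G^{2}$)
$\left(-92 + J{\left(W,-20 \right)}\right)^{2} = \left(-92 + \left(-20\right)^{2}\right)^{2} = \left(-92 + 400\right)^{2} = 308^{2} = 94864$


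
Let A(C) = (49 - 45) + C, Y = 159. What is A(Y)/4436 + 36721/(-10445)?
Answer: -161191821/46334020 ≈ -3.4789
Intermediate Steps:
A(C) = 4 + C
A(Y)/4436 + 36721/(-10445) = (4 + 159)/4436 + 36721/(-10445) = 163*(1/4436) + 36721*(-1/10445) = 163/4436 - 36721/10445 = -161191821/46334020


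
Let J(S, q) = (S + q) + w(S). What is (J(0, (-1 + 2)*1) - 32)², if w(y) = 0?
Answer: 961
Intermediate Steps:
J(S, q) = S + q (J(S, q) = (S + q) + 0 = S + q)
(J(0, (-1 + 2)*1) - 32)² = ((0 + (-1 + 2)*1) - 32)² = ((0 + 1*1) - 32)² = ((0 + 1) - 32)² = (1 - 32)² = (-31)² = 961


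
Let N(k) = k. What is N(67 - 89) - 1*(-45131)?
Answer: 45109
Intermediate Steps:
N(67 - 89) - 1*(-45131) = (67 - 89) - 1*(-45131) = -22 + 45131 = 45109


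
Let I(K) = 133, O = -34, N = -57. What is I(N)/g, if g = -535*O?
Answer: 133/18190 ≈ 0.0073117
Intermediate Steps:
g = 18190 (g = -535*(-34) = 18190)
I(N)/g = 133/18190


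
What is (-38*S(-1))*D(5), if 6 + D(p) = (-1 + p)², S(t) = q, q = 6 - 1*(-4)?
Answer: -3800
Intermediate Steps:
q = 10 (q = 6 + 4 = 10)
S(t) = 10
D(p) = -6 + (-1 + p)²
(-38*S(-1))*D(5) = (-38*10)*(-6 + (-1 + 5)²) = -380*(-6 + 4²) = -380*(-6 + 16) = -380*10 = -3800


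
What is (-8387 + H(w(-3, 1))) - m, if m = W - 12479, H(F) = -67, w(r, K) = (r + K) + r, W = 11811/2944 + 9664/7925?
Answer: 93786027009/23331200 ≈ 4019.8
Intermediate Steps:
W = 122052991/23331200 (W = 11811*(1/2944) + 9664*(1/7925) = 11811/2944 + 9664/7925 = 122052991/23331200 ≈ 5.2313)
w(r, K) = K + 2*r (w(r, K) = (K + r) + r = K + 2*r)
m = -291027991809/23331200 (m = 122052991/23331200 - 12479 = -291027991809/23331200 ≈ -12474.)
(-8387 + H(w(-3, 1))) - m = (-8387 - 67) - 1*(-291027991809/23331200) = -8454 + 291027991809/23331200 = 93786027009/23331200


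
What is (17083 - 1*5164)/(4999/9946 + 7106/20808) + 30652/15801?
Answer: 573263030756896/40593574851 ≈ 14122.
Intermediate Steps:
(17083 - 1*5164)/(4999/9946 + 7106/20808) + 30652/15801 = (17083 - 5164)/(4999*(1/9946) + 7106*(1/20808)) + 30652*(1/15801) = 11919/(4999/9946 + 209/612) + 30652/15801 = 11919/(2569051/3043476) + 30652/15801 = 11919*(3043476/2569051) + 30652/15801 = 36275190444/2569051 + 30652/15801 = 573263030756896/40593574851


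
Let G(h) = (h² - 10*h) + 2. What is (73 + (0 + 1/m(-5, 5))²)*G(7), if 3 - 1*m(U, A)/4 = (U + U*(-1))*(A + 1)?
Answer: -199747/144 ≈ -1387.1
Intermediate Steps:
m(U, A) = 12 (m(U, A) = 12 - 4*(U + U*(-1))*(A + 1) = 12 - 4*(U - U)*(1 + A) = 12 - 0*(1 + A) = 12 - 4*0 = 12 + 0 = 12)
G(h) = 2 + h² - 10*h
(73 + (0 + 1/m(-5, 5))²)*G(7) = (73 + (0 + 1/12)²)*(2 + 7² - 10*7) = (73 + (0 + 1/12)²)*(2 + 49 - 70) = (73 + (1/12)²)*(-19) = (73 + 1/144)*(-19) = (10513/144)*(-19) = -199747/144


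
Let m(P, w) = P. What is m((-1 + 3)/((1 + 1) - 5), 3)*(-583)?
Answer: 1166/3 ≈ 388.67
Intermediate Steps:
m((-1 + 3)/((1 + 1) - 5), 3)*(-583) = ((-1 + 3)/((1 + 1) - 5))*(-583) = (2/(2 - 5))*(-583) = (2/(-3))*(-583) = (2*(-⅓))*(-583) = -⅔*(-583) = 1166/3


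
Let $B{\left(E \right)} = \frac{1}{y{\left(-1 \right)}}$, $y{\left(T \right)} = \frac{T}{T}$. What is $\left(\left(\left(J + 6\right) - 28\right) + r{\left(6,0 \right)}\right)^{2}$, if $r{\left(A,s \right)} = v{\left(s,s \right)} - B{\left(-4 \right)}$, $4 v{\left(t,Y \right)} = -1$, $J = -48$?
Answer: $\frac{81225}{16} \approx 5076.6$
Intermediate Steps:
$y{\left(T \right)} = 1$
$B{\left(E \right)} = 1$ ($B{\left(E \right)} = 1^{-1} = 1$)
$v{\left(t,Y \right)} = - \frac{1}{4}$ ($v{\left(t,Y \right)} = \frac{1}{4} \left(-1\right) = - \frac{1}{4}$)
$r{\left(A,s \right)} = - \frac{5}{4}$ ($r{\left(A,s \right)} = - \frac{1}{4} - 1 = - \frac{5}{4}$)
$\left(\left(\left(J + 6\right) - 28\right) + r{\left(6,0 \right)}\right)^{2} = \left(\left(\left(-48 + 6\right) - 28\right) - \frac{5}{4}\right)^{2} = \left(\left(-42 - 28\right) - \frac{5}{4}\right)^{2} = \left(-70 - \frac{5}{4}\right)^{2} = \left(- \frac{285}{4}\right)^{2} = \frac{81225}{16}$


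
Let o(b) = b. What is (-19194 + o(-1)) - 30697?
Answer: -49892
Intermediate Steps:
(-19194 + o(-1)) - 30697 = (-19194 - 1) - 30697 = -19195 - 30697 = -49892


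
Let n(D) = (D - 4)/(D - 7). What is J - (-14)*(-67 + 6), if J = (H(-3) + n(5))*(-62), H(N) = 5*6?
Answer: -2683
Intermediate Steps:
H(N) = 30
n(D) = (-4 + D)/(-7 + D)
J = -1829 (J = (30 + (-4 + 5)/(-7 + 5))*(-62) = (30 + 1/(-2))*(-62) = (30 - ½*1)*(-62) = (30 - ½)*(-62) = (59/2)*(-62) = -1829)
J - (-14)*(-67 + 6) = -1829 - (-14)*(-67 + 6) = -1829 - (-14)*(-61) = -1829 - 1*854 = -1829 - 854 = -2683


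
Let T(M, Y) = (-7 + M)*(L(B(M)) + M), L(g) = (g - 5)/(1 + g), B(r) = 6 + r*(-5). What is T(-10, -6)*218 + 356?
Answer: 647902/19 ≈ 34100.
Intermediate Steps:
B(r) = 6 - 5*r
L(g) = (-5 + g)/(1 + g)
T(M, Y) = (-7 + M)*(M + (1 - 5*M)/(7 - 5*M)) (T(M, Y) = (-7 + M)*((-5 + (6 - 5*M))/(1 + (6 - 5*M)) + M) = (-7 + M)*((1 - 5*M)/(7 - 5*M) + M) = (-7 + M)*(M + (1 - 5*M)/(7 - 5*M)))
T(-10, -6)*218 + 356 = ((7 - 37*(-10)**2 + 5*(-10)**3 + 13*(-10))/(-7 + 5*(-10)))*218 + 356 = ((7 - 37*100 + 5*(-1000) - 130)/(-7 - 50))*218 + 356 = ((7 - 3700 - 5000 - 130)/(-57))*218 + 356 = -1/57*(-8823)*218 + 356 = (2941/19)*218 + 356 = 641138/19 + 356 = 647902/19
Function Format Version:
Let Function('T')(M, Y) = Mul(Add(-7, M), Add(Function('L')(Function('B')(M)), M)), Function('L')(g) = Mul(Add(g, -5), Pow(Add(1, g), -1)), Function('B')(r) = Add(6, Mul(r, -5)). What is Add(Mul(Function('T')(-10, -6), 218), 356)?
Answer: Rational(647902, 19) ≈ 34100.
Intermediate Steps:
Function('B')(r) = Add(6, Mul(-5, r))
Function('L')(g) = Mul(Pow(Add(1, g), -1), Add(-5, g)) (Function('L')(g) = Mul(Add(-5, g), Pow(Add(1, g), -1)) = Mul(Pow(Add(1, g), -1), Add(-5, g)))
Function('T')(M, Y) = Mul(Add(-7, M), Add(M, Mul(Pow(Add(7, Mul(-5, M)), -1), Add(1, Mul(-5, M))))) (Function('T')(M, Y) = Mul(Add(-7, M), Add(Mul(Pow(Add(1, Add(6, Mul(-5, M))), -1), Add(-5, Add(6, Mul(-5, M)))), M)) = Mul(Add(-7, M), Add(Mul(Pow(Add(7, Mul(-5, M)), -1), Add(1, Mul(-5, M))), M)) = Mul(Add(-7, M), Add(M, Mul(Pow(Add(7, Mul(-5, M)), -1), Add(1, Mul(-5, M))))))
Add(Mul(Function('T')(-10, -6), 218), 356) = Add(Mul(Mul(Pow(Add(-7, Mul(5, -10)), -1), Add(7, Mul(-37, Pow(-10, 2)), Mul(5, Pow(-10, 3)), Mul(13, -10))), 218), 356) = Add(Mul(Mul(Pow(Add(-7, -50), -1), Add(7, Mul(-37, 100), Mul(5, -1000), -130)), 218), 356) = Add(Mul(Mul(Pow(-57, -1), Add(7, -3700, -5000, -130)), 218), 356) = Add(Mul(Mul(Rational(-1, 57), -8823), 218), 356) = Add(Mul(Rational(2941, 19), 218), 356) = Add(Rational(641138, 19), 356) = Rational(647902, 19)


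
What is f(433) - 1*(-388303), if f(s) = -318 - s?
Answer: 387552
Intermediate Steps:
f(433) - 1*(-388303) = (-318 - 1*433) - 1*(-388303) = (-318 - 433) + 388303 = -751 + 388303 = 387552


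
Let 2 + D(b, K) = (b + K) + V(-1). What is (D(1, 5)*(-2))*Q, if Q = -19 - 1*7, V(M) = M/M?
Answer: 260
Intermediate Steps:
V(M) = 1
Q = -26 (Q = -19 - 7 = -26)
D(b, K) = -1 + K + b (D(b, K) = -2 + ((b + K) + 1) = -2 + ((K + b) + 1) = -2 + (1 + K + b) = -1 + K + b)
(D(1, 5)*(-2))*Q = ((-1 + 5 + 1)*(-2))*(-26) = (5*(-2))*(-26) = -10*(-26) = 260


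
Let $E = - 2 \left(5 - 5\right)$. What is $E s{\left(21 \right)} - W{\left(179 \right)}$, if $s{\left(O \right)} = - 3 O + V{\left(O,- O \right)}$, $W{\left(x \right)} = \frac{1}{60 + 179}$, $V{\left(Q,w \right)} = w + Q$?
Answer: $- \frac{1}{239} \approx -0.0041841$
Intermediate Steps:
$V{\left(Q,w \right)} = Q + w$
$W{\left(x \right)} = \frac{1}{239}$
$s{\left(O \right)} = - 3 O$ ($s{\left(O \right)} = - 3 O + \left(O - O\right) = - 3 O + 0 = - 3 O$)
$E = 0$ ($E = \left(-2\right) 0 = 0$)
$E s{\left(21 \right)} - W{\left(179 \right)} = 0 \left(\left(-3\right) 21\right) - \frac{1}{239} = 0 \left(-63\right) - \frac{1}{239} = 0 - \frac{1}{239} = - \frac{1}{239}$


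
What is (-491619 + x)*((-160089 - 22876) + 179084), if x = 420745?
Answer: 275061994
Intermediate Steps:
(-491619 + x)*((-160089 - 22876) + 179084) = (-491619 + 420745)*((-160089 - 22876) + 179084) = -70874*(-182965 + 179084) = -70874*(-3881) = 275061994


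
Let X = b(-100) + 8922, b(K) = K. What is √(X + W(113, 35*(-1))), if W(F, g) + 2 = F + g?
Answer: √8898 ≈ 94.329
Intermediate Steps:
X = 8822 (X = -100 + 8922 = 8822)
W(F, g) = -2 + F + g (W(F, g) = -2 + (F + g) = -2 + F + g)
√(X + W(113, 35*(-1))) = √(8822 + (-2 + 113 + 35*(-1))) = √(8822 + (-2 + 113 - 35)) = √(8822 + 76) = √8898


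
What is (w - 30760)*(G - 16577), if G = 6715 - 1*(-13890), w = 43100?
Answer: 49705520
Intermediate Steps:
G = 20605 (G = 6715 + 13890 = 20605)
(w - 30760)*(G - 16577) = (43100 - 30760)*(20605 - 16577) = 12340*4028 = 49705520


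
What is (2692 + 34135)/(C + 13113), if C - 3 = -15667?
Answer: -36827/2551 ≈ -14.436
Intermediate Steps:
C = -15664 (C = 3 - 15667 = -15664)
(2692 + 34135)/(C + 13113) = (2692 + 34135)/(-15664 + 13113) = 36827/(-2551) = 36827*(-1/2551) = -36827/2551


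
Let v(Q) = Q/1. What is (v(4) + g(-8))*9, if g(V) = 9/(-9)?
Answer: 27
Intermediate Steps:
v(Q) = Q (v(Q) = Q*1 = Q)
g(V) = -1 (g(V) = 9*(-⅑) = -1)
(v(4) + g(-8))*9 = (4 - 1)*9 = 3*9 = 27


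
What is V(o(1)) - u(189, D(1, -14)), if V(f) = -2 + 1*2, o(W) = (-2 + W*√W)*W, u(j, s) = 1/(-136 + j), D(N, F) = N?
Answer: -1/53 ≈ -0.018868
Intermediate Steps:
o(W) = W*(-2 + W^(3/2)) (o(W) = (-2 + W^(3/2))*W = W*(-2 + W^(3/2)))
V(f) = 0 (V(f) = -2 + 2 = 0)
V(o(1)) - u(189, D(1, -14)) = 0 - 1/(-136 + 189) = 0 - 1/53 = -1/53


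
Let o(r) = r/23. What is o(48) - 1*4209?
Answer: -96759/23 ≈ -4206.9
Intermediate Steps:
o(r) = r/23 (o(r) = r*(1/23) = r/23)
o(48) - 1*4209 = (1/23)*48 - 1*4209 = 48/23 - 4209 = -96759/23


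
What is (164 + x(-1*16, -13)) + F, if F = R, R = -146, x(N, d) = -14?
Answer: 4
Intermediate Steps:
F = -146
(164 + x(-1*16, -13)) + F = (164 - 14) - 146 = 150 - 146 = 4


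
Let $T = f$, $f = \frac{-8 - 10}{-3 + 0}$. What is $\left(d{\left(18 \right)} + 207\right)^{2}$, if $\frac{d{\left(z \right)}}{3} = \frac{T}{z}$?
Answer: $43264$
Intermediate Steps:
$f = 6$ ($f = - \frac{18}{-3} = \left(-18\right) \left(- \frac{1}{3}\right) = 6$)
$T = 6$
$d{\left(z \right)} = \frac{18}{z}$ ($d{\left(z \right)} = 3 \frac{6}{z} = \frac{18}{z}$)
$\left(d{\left(18 \right)} + 207\right)^{2} = \left(\frac{18}{18} + 207\right)^{2} = \left(18 \cdot \frac{1}{18} + 207\right)^{2} = \left(1 + 207\right)^{2} = 208^{2} = 43264$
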